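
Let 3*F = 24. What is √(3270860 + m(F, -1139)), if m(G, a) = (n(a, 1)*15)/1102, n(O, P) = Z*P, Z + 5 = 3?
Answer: √993036358595/551 ≈ 1808.6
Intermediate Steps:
Z = -2 (Z = -5 + 3 = -2)
F = 8 (F = (⅓)*24 = 8)
n(O, P) = -2*P
m(G, a) = -15/551 (m(G, a) = (-2*1*15)/1102 = -2*15*(1/1102) = -30*1/1102 = -15/551)
√(3270860 + m(F, -1139)) = √(3270860 - 15/551) = √(1802243845/551) = √993036358595/551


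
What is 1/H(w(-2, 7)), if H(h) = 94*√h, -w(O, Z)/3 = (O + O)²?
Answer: -I*√3/1128 ≈ -0.0015355*I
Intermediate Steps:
w(O, Z) = -12*O² (w(O, Z) = -3*(O + O)² = -3*4*O² = -12*O²)
1/H(w(-2, 7)) = 1/(94*√(-12*(-2)²)) = 1/(94*√(-12*4)) = 1/(94*√(-48)) = 1/(94*(4*I*√3)) = 1/(376*I*√3) = -I*√3/1128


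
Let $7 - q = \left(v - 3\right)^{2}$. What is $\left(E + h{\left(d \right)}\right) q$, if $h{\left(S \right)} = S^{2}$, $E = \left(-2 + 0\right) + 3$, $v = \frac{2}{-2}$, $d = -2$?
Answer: $-45$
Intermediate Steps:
$v = -1$ ($v = 2 \left(- \frac{1}{2}\right) = -1$)
$E = 1$ ($E = -2 + 3 = 1$)
$q = -9$ ($q = 7 - \left(-1 - 3\right)^{2} = 7 - \left(-4\right)^{2} = 7 - 16 = -9$)
$\left(E + h{\left(d \right)}\right) q = \left(1 + \left(-2\right)^{2}\right) \left(-9\right) = \left(1 + 4\right) \left(-9\right) = 5 \left(-9\right) = -45$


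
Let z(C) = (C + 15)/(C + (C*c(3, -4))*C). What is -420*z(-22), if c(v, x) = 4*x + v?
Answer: -210/451 ≈ -0.46563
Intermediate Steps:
c(v, x) = v + 4*x
z(C) = (15 + C)/(C - 13*C**2) (z(C) = (C + 15)/(C + (C*(3 + 4*(-4)))*C) = (15 + C)/(C + (C*(3 - 16))*C) = (15 + C)/(C + (C*(-13))*C) = (15 + C)/(C + (-13*C)*C) = (15 + C)/(C - 13*C**2))
-420*z(-22) = -420*(-15 - 1*(-22))/((-22)*(-1 + 13*(-22))) = -(-210)*(-15 + 22)/(11*(-1 - 286)) = -(-210)*7/(11*(-287)) = -(-210)*(-1)*7/(11*287) = -420*1/902 = -210/451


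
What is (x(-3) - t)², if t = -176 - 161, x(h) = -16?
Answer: 103041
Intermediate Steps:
t = -337
(x(-3) - t)² = (-16 - 1*(-337))² = (-16 + 337)² = 321² = 103041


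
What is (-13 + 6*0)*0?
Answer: 0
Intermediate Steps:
(-13 + 6*0)*0 = (-13 + 0)*0 = -13*0 = 0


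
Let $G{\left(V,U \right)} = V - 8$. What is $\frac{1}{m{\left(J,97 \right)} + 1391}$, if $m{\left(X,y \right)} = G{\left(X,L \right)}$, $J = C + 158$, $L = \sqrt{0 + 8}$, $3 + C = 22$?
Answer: $\frac{1}{1560} \approx 0.00064103$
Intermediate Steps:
$C = 19$ ($C = -3 + 22 = 19$)
$L = 2 \sqrt{2}$ ($L = \sqrt{8} = 2 \sqrt{2} \approx 2.8284$)
$J = 177$ ($J = 19 + 158 = 177$)
$G{\left(V,U \right)} = -8 + V$
$m{\left(X,y \right)} = -8 + X$
$\frac{1}{m{\left(J,97 \right)} + 1391} = \frac{1}{\left(-8 + 177\right) + 1391} = \frac{1}{169 + 1391} = \frac{1}{1560}$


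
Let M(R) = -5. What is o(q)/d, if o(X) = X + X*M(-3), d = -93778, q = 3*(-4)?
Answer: -24/46889 ≈ -0.00051185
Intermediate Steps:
q = -12
o(X) = -4*X (o(X) = X + X*(-5) = X - 5*X = -4*X)
o(q)/d = -4*(-12)/(-93778) = 48*(-1/93778) = -24/46889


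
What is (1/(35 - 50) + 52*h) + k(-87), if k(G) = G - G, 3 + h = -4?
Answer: -5461/15 ≈ -364.07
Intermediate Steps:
h = -7 (h = -3 - 4 = -7)
k(G) = 0
(1/(35 - 50) + 52*h) + k(-87) = (1/(35 - 50) + 52*(-7)) + 0 = (1/(-15) - 364) + 0 = (-1/15 - 364) + 0 = -5461/15 + 0 = -5461/15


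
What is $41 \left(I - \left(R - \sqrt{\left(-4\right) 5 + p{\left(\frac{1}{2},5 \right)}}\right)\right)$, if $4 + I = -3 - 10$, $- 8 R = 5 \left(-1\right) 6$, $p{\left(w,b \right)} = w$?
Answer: $- \frac{3403}{4} + \frac{41 i \sqrt{78}}{2} \approx -850.75 + 181.05 i$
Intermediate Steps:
$R = \frac{15}{4}$ ($R = - \frac{5 \left(-1\right) 6}{8} = - \frac{\left(-5\right) 6}{8} = \left(- \frac{1}{8}\right) \left(-30\right) = \frac{15}{4} \approx 3.75$)
$I = -17$ ($I = -4 - 13 = -17$)
$41 \left(I - \left(R - \sqrt{\left(-4\right) 5 + p{\left(\frac{1}{2},5 \right)}}\right)\right) = 41 \left(-17 + \left(\sqrt{\left(-4\right) 5 + \frac{1}{2}} - \frac{15}{4}\right)\right) = 41 \left(-17 - \left(\frac{15}{4} - \sqrt{-20 + \frac{1}{2}}\right)\right) = 41 \left(-17 - \left(\frac{15}{4} - \sqrt{- \frac{39}{2}}\right)\right) = 41 \left(-17 - \left(\frac{15}{4} - \frac{i \sqrt{78}}{2}\right)\right) = 41 \left(- \frac{83}{4} + \frac{i \sqrt{78}}{2}\right) = - \frac{3403}{4} + \frac{41 i \sqrt{78}}{2}$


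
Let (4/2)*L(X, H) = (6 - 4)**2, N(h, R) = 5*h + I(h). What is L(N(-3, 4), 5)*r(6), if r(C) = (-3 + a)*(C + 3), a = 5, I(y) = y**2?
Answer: 36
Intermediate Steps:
N(h, R) = h**2 + 5*h (N(h, R) = 5*h + h**2 = h**2 + 5*h)
L(X, H) = 2 (L(X, H) = (6 - 4)**2/2 = (1/2)*2**2 = (1/2)*4 = 2)
r(C) = 6 + 2*C (r(C) = (-3 + 5)*(C + 3) = 2*(3 + C) = 6 + 2*C)
L(N(-3, 4), 5)*r(6) = 2*(6 + 2*6) = 2*(6 + 12) = 2*18 = 36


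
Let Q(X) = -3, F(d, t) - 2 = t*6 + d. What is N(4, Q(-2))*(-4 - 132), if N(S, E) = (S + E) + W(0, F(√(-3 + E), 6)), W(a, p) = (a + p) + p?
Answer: -10472 - 272*I*√6 ≈ -10472.0 - 666.26*I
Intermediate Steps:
F(d, t) = 2 + d + 6*t (F(d, t) = 2 + (t*6 + d) = 2 + (6*t + d) = 2 + (d + 6*t) = 2 + d + 6*t)
W(a, p) = a + 2*p
N(S, E) = 76 + E + S + 2*√(-3 + E) (N(S, E) = (S + E) + (0 + 2*(2 + √(-3 + E) + 6*6)) = (E + S) + (0 + 2*(2 + √(-3 + E) + 36)) = (E + S) + (0 + 2*(38 + √(-3 + E))) = (E + S) + (0 + (76 + 2*√(-3 + E))) = (E + S) + (76 + 2*√(-3 + E)) = 76 + E + S + 2*√(-3 + E))
N(4, Q(-2))*(-4 - 132) = (76 - 3 + 4 + 2*√(-3 - 3))*(-4 - 132) = (76 - 3 + 4 + 2*√(-6))*(-136) = (76 - 3 + 4 + 2*(I*√6))*(-136) = (76 - 3 + 4 + 2*I*√6)*(-136) = (77 + 2*I*√6)*(-136) = -10472 - 272*I*√6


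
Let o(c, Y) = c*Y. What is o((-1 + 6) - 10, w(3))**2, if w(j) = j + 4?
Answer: 1225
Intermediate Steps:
w(j) = 4 + j
o(c, Y) = Y*c
o((-1 + 6) - 10, w(3))**2 = ((4 + 3)*((-1 + 6) - 10))**2 = (7*(5 - 10))**2 = (7*(-5))**2 = (-35)**2 = 1225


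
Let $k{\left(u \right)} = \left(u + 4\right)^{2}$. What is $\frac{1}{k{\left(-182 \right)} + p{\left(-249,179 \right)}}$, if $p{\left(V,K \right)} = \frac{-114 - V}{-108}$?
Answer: $\frac{4}{126731} \approx 3.1563 \cdot 10^{-5}$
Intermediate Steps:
$p{\left(V,K \right)} = \frac{19}{18} + \frac{V}{108}$ ($p{\left(V,K \right)} = \left(-114 - V\right) \left(- \frac{1}{108}\right) = \frac{19}{18} + \frac{V}{108}$)
$k{\left(u \right)} = \left(4 + u\right)^{2}$
$\frac{1}{k{\left(-182 \right)} + p{\left(-249,179 \right)}} = \frac{1}{\left(4 - 182\right)^{2} + \left(\frac{19}{18} + \frac{1}{108} \left(-249\right)\right)} = \frac{1}{\left(-178\right)^{2} + \left(\frac{19}{18} - \frac{83}{36}\right)} = \frac{1}{31684 - \frac{5}{4}} = \frac{1}{\frac{126731}{4}} = \frac{4}{126731}$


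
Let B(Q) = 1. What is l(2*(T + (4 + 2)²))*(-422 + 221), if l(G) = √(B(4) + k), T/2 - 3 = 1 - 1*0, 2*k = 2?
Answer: -201*√2 ≈ -284.26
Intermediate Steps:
k = 1 (k = (½)*2 = 1)
T = 8 (T = 6 + 2*(1 - 1*0) = 6 + 2*(1 + 0) = 6 + 2*1 = 6 + 2 = 8)
l(G) = √2 (l(G) = √(1 + 1) = √2)
l(2*(T + (4 + 2)²))*(-422 + 221) = √2*(-422 + 221) = √2*(-201) = -201*√2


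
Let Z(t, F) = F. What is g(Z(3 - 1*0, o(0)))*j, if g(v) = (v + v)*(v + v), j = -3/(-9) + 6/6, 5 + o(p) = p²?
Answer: 400/3 ≈ 133.33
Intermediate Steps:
o(p) = -5 + p²
j = 4/3 (j = -3*(-⅑) + 6*(⅙) = ⅓ + 1 = 4/3 ≈ 1.3333)
g(v) = 4*v² (g(v) = (2*v)*(2*v) = 4*v²)
g(Z(3 - 1*0, o(0)))*j = (4*(-5 + 0²)²)*(4/3) = (4*(-5 + 0)²)*(4/3) = (4*(-5)²)*(4/3) = (4*25)*(4/3) = 100*(4/3) = 400/3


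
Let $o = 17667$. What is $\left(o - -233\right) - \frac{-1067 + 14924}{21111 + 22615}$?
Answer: $\frac{782681543}{43726} \approx 17900.0$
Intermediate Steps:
$\left(o - -233\right) - \frac{-1067 + 14924}{21111 + 22615} = \left(17667 - -233\right) - \frac{-1067 + 14924}{21111 + 22615} = \left(17667 + 233\right) - \frac{13857}{43726} = 17900 - 13857 \cdot \frac{1}{43726} = 17900 - \frac{13857}{43726} = \frac{782681543}{43726}$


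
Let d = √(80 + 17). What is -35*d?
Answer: -35*√97 ≈ -344.71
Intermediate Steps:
d = √97 ≈ 9.8489
-35*d = -35*√97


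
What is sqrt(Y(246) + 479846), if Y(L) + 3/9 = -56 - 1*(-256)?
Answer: sqrt(4320411)/3 ≈ 692.85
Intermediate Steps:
Y(L) = 599/3 (Y(L) = -1/3 + (-56 - 1*(-256)) = -1/3 + (-56 + 256) = -1/3 + 200 = 599/3)
sqrt(Y(246) + 479846) = sqrt(599/3 + 479846) = sqrt(1440137/3) = sqrt(4320411)/3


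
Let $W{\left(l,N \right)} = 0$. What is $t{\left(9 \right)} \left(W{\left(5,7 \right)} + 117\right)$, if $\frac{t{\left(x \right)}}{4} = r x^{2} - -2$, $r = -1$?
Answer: $-36972$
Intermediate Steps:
$t{\left(x \right)} = 8 - 4 x^{2}$ ($t{\left(x \right)} = 4 \left(- x^{2} - -2\right) = 4 \left(- x^{2} + 2\right) = 4 \left(2 - x^{2}\right) = 8 - 4 x^{2}$)
$t{\left(9 \right)} \left(W{\left(5,7 \right)} + 117\right) = \left(8 - 4 \cdot 9^{2}\right) \left(0 + 117\right) = \left(8 - 324\right) 117 = \left(-316\right) 117 = -36972$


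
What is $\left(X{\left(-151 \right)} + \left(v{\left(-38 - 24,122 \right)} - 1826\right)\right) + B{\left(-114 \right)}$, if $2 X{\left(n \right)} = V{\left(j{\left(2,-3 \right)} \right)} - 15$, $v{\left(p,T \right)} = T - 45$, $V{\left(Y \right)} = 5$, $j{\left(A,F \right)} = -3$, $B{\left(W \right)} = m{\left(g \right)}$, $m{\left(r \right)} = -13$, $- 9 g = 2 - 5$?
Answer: $-1767$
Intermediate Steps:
$g = \frac{1}{3}$ ($g = - \frac{2 - 5}{9} = \left(- \frac{1}{9}\right) \left(-3\right) = \frac{1}{3} \approx 0.33333$)
$B{\left(W \right)} = -13$
$v{\left(p,T \right)} = -45 + T$
$X{\left(n \right)} = -5$ ($X{\left(n \right)} = \frac{5 - 15}{2} = \frac{1}{2} \left(-10\right) = -5$)
$\left(X{\left(-151 \right)} + \left(v{\left(-38 - 24,122 \right)} - 1826\right)\right) + B{\left(-114 \right)} = \left(-5 + \left(\left(-45 + 122\right) - 1826\right)\right) - 13 = \left(-5 + \left(77 - 1826\right)\right) - 13 = \left(-5 - 1749\right) - 13 = -1754 - 13 = -1767$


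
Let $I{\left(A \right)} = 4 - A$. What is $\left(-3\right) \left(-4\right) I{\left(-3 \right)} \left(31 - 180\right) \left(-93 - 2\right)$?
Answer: $1189020$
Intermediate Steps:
$\left(-3\right) \left(-4\right) I{\left(-3 \right)} \left(31 - 180\right) \left(-93 - 2\right) = \left(-3\right) \left(-4\right) \left(4 - -3\right) \left(31 - 180\right) \left(-93 - 2\right) = 12 \left(4 + 3\right) \left(\left(-149\right) \left(-95\right)\right) = 12 \cdot 7 \cdot 14155 = 84 \cdot 14155 = 1189020$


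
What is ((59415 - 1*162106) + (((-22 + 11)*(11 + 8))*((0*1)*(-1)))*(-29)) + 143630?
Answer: 40939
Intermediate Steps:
((59415 - 1*162106) + (((-22 + 11)*(11 + 8))*((0*1)*(-1)))*(-29)) + 143630 = ((59415 - 162106) + ((-11*19)*(0*(-1)))*(-29)) + 143630 = (-102691 - 209*0*(-29)) + 143630 = (-102691 + 0*(-29)) + 143630 = (-102691 + 0) + 143630 = -102691 + 143630 = 40939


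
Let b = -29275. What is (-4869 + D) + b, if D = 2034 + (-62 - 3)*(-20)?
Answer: -30810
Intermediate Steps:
D = 3334 (D = 2034 - 65*(-20) = 2034 + 1300 = 3334)
(-4869 + D) + b = (-4869 + 3334) - 29275 = -1535 - 29275 = -30810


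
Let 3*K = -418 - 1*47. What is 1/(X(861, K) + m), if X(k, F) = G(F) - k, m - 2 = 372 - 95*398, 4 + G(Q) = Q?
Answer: -1/38456 ≈ -2.6004e-5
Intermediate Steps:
G(Q) = -4 + Q
m = -37436 (m = 2 + (372 - 95*398) = 2 + (372 - 37810) = 2 - 37438 = -37436)
K = -155 (K = (-418 - 1*47)/3 = (-418 - 47)/3 = (⅓)*(-465) = -155)
X(k, F) = -4 + F - k (X(k, F) = (-4 + F) - k = -4 + F - k)
1/(X(861, K) + m) = 1/((-4 - 155 - 1*861) - 37436) = 1/((-4 - 155 - 861) - 37436) = 1/(-1020 - 37436) = 1/(-38456) = -1/38456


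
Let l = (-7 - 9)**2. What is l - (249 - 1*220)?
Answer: 227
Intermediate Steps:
l = 256 (l = (-16)**2 = 256)
l - (249 - 1*220) = 256 - (249 - 1*220) = 256 - (249 - 220) = 256 - 1*29 = 256 - 29 = 227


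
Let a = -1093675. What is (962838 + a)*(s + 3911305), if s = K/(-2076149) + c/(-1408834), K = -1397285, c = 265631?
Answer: -213831960154531401988491/417849900038 ≈ -5.1174e+11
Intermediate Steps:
s = 1417053080671/2924949300266 (s = -1397285/(-2076149) + 265631/(-1408834) = -1397285*(-1/2076149) + 265631*(-1/1408834) = 1397285/2076149 - 265631/1408834 = 1417053080671/2924949300266 ≈ 0.48447)
(962838 + a)*(s + 3911305) = (962838 - 1093675)*(1417053080671/2924949300266 + 3911305) = -130837*11440370239929987801/2924949300266 = -213831960154531401988491/417849900038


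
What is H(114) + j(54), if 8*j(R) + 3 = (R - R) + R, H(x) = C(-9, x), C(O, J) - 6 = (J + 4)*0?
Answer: 99/8 ≈ 12.375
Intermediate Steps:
C(O, J) = 6 (C(O, J) = 6 + (J + 4)*0 = 6 + (4 + J)*0 = 6 + 0 = 6)
H(x) = 6
j(R) = -3/8 + R/8 (j(R) = -3/8 + ((R - R) + R)/8 = -3/8 + (0 + R)/8 = -3/8 + R/8)
H(114) + j(54) = 6 + (-3/8 + (1/8)*54) = 6 + (-3/8 + 27/4) = 6 + 51/8 = 99/8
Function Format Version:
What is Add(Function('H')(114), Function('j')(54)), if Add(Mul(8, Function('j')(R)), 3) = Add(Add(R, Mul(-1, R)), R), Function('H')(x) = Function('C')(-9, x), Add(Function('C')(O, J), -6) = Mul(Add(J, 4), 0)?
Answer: Rational(99, 8) ≈ 12.375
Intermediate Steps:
Function('C')(O, J) = 6 (Function('C')(O, J) = Add(6, Mul(Add(J, 4), 0)) = Add(6, Mul(Add(4, J), 0)) = Add(6, 0) = 6)
Function('H')(x) = 6
Function('j')(R) = Add(Rational(-3, 8), Mul(Rational(1, 8), R)) (Function('j')(R) = Add(Rational(-3, 8), Mul(Rational(1, 8), Add(Add(R, Mul(-1, R)), R))) = Add(Rational(-3, 8), Mul(Rational(1, 8), Add(0, R))) = Add(Rational(-3, 8), Mul(Rational(1, 8), R)))
Add(Function('H')(114), Function('j')(54)) = Add(6, Add(Rational(-3, 8), Mul(Rational(1, 8), 54))) = Add(6, Add(Rational(-3, 8), Rational(27, 4))) = Add(6, Rational(51, 8)) = Rational(99, 8)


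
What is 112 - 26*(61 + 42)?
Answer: -2566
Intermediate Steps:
112 - 26*(61 + 42) = 112 - 26*103 = 112 - 2678 = -2566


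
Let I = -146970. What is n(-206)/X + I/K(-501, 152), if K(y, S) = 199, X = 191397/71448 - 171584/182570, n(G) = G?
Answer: -644767729736350/752353219157 ≈ -857.00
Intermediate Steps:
X = 3780669443/2174043560 (X = 191397*(1/71448) - 171584*1/182570 = 63799/23816 - 85792/91285 = 3780669443/2174043560 ≈ 1.7390)
n(-206)/X + I/K(-501, 152) = -206/3780669443/2174043560 - 146970/199 = -206*2174043560/3780669443 - 146970*1/199 = -447852973360/3780669443 - 146970/199 = -644767729736350/752353219157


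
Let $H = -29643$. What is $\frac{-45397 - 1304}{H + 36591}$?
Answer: $- \frac{5189}{772} \approx -6.7215$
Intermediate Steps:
$\frac{-45397 - 1304}{H + 36591} = \frac{-45397 - 1304}{-29643 + 36591} = - \frac{46701}{6948} = \left(-46701\right) \frac{1}{6948} = - \frac{5189}{772}$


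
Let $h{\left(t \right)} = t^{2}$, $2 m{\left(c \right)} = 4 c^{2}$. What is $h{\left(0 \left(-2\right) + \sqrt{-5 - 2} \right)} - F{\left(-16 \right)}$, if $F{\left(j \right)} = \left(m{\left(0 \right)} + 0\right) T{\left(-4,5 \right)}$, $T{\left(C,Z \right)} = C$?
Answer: $-7$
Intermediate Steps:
$m{\left(c \right)} = 2 c^{2}$ ($m{\left(c \right)} = \frac{4 c^{2}}{2} = 2 c^{2}$)
$F{\left(j \right)} = 0$ ($F{\left(j \right)} = \left(2 \cdot 0^{2} + 0\right) \left(-4\right) = \left(2 \cdot 0 + 0\right) \left(-4\right) = \left(0 + 0\right) \left(-4\right) = 0 \left(-4\right) = 0$)
$h{\left(0 \left(-2\right) + \sqrt{-5 - 2} \right)} - F{\left(-16 \right)} = \left(0 \left(-2\right) + \sqrt{-5 - 2}\right)^{2} - 0 = \left(0 + \sqrt{-7}\right)^{2} + 0 = \left(0 + i \sqrt{7}\right)^{2} + 0 = \left(i \sqrt{7}\right)^{2} + 0 = -7 + 0 = -7$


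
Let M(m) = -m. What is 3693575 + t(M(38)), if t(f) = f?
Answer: 3693537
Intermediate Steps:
3693575 + t(M(38)) = 3693575 - 1*38 = 3693575 - 38 = 3693537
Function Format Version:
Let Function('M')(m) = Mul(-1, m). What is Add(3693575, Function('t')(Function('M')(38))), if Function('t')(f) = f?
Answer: 3693537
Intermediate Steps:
Add(3693575, Function('t')(Function('M')(38))) = Add(3693575, Mul(-1, 38)) = Add(3693575, -38) = 3693537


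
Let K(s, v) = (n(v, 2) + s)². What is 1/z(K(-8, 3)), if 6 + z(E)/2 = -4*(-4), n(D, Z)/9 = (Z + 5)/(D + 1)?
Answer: 1/20 ≈ 0.050000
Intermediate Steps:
n(D, Z) = 9*(5 + Z)/(1 + D) (n(D, Z) = 9*((Z + 5)/(D + 1)) = 9*((5 + Z)/(1 + D)) = 9*(5 + Z)/(1 + D))
K(s, v) = (s + 63/(1 + v))² (K(s, v) = (9*(5 + 2)/(1 + v) + s)² = (9*7/(1 + v) + s)² = (63/(1 + v) + s)² = (s + 63/(1 + v))²)
z(E) = 20 (z(E) = -12 + 2*(-4*(-4)) = -12 + 2*16 = -12 + 32 = 20)
1/z(K(-8, 3)) = 1/20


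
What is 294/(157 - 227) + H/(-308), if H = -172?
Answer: -1402/385 ≈ -3.6416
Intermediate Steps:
294/(157 - 227) + H/(-308) = 294/(157 - 227) - 172/(-308) = 294/(-70) - 172*(-1/308) = 294*(-1/70) + 43/77 = -21/5 + 43/77 = -1402/385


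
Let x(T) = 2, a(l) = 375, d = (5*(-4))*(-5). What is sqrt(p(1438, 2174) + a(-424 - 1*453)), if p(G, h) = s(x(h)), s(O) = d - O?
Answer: sqrt(473) ≈ 21.749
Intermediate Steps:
d = 100 (d = -20*(-5) = 100)
s(O) = 100 - O
p(G, h) = 98 (p(G, h) = 100 - 1*2 = 100 - 2 = 98)
sqrt(p(1438, 2174) + a(-424 - 1*453)) = sqrt(98 + 375) = sqrt(473)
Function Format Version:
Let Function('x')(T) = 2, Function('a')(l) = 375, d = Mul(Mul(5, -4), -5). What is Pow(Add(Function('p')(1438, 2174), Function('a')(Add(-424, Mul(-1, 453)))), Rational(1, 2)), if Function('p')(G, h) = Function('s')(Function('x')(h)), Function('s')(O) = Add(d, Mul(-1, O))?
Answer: Pow(473, Rational(1, 2)) ≈ 21.749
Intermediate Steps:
d = 100 (d = Mul(-20, -5) = 100)
Function('s')(O) = Add(100, Mul(-1, O))
Function('p')(G, h) = 98 (Function('p')(G, h) = Add(100, Mul(-1, 2)) = Add(100, -2) = 98)
Pow(Add(Function('p')(1438, 2174), Function('a')(Add(-424, Mul(-1, 453)))), Rational(1, 2)) = Pow(Add(98, 375), Rational(1, 2)) = Pow(473, Rational(1, 2))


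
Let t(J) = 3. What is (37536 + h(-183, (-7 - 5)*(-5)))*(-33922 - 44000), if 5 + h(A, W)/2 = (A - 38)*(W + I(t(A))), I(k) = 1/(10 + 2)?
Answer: -854739405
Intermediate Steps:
I(k) = 1/12
h(A, W) = -10 + 2*(-38 + A)*(1/12 + W) (h(A, W) = -10 + 2*((A - 38)*(W + 1/12)) = -10 + 2*((-38 + A)*(1/12 + W)) = -10 + 2*(-38 + A)*(1/12 + W))
(37536 + h(-183, (-7 - 5)*(-5)))*(-33922 - 44000) = (37536 + (-49/3 - 76*(-7 - 5)*(-5) + (⅙)*(-183) + 2*(-183)*((-7 - 5)*(-5))))*(-33922 - 44000) = (37536 + (-49/3 - (-912)*(-5) - 61/2 + 2*(-183)*(-12*(-5))))*(-77922) = (37536 + (-49/3 - 76*60 - 61/2 + 2*(-183)*60))*(-77922) = (37536 + (-49/3 - 4560 - 61/2 - 21960))*(-77922) = (37536 - 159401/6)*(-77922) = (65815/6)*(-77922) = -854739405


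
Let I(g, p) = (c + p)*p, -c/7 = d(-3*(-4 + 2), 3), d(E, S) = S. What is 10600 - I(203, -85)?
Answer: 1590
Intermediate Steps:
c = -21 (c = -7*3 = -21)
I(g, p) = p*(-21 + p) (I(g, p) = (-21 + p)*p = p*(-21 + p))
10600 - I(203, -85) = 10600 - (-85)*(-21 - 85) = 10600 - (-85)*(-106) = 10600 - 1*9010 = 10600 - 9010 = 1590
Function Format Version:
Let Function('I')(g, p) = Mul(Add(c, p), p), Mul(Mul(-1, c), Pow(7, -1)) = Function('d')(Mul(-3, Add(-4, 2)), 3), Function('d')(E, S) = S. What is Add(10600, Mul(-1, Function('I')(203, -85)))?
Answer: 1590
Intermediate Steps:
c = -21 (c = Mul(-7, 3) = -21)
Function('I')(g, p) = Mul(p, Add(-21, p)) (Function('I')(g, p) = Mul(Add(-21, p), p) = Mul(p, Add(-21, p)))
Add(10600, Mul(-1, Function('I')(203, -85))) = Add(10600, Mul(-1, Mul(-85, Add(-21, -85)))) = Add(10600, Mul(-1, Mul(-85, -106))) = Add(10600, Mul(-1, 9010)) = Add(10600, -9010) = 1590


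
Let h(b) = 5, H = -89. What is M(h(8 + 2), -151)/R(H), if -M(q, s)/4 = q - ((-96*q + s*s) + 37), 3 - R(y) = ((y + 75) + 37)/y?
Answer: 3978834/145 ≈ 27440.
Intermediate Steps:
R(y) = 3 - (112 + y)/y (R(y) = 3 - ((y + 75) + 37)/y = 3 - ((75 + y) + 37)/y = 3 - (112 + y)/y)
M(q, s) = 148 - 388*q + 4*s**2 (M(q, s) = -4*(q - ((-96*q + s*s) + 37)) = -4*(q - ((-96*q + s**2) + 37)) = -4*(q - ((s**2 - 96*q) + 37)) = -4*(q - (37 + s**2 - 96*q)) = -4*(q + (-37 - s**2 + 96*q)) = -4*(-37 - s**2 + 97*q) = 148 - 388*q + 4*s**2)
M(h(8 + 2), -151)/R(H) = (148 - 388*5 + 4*(-151)**2)/(2 - 112/(-89)) = (148 - 1940 + 4*22801)/(2 - 112*(-1/89)) = (148 - 1940 + 91204)/(2 + 112/89) = 89412/(290/89) = 89412*(89/290) = 3978834/145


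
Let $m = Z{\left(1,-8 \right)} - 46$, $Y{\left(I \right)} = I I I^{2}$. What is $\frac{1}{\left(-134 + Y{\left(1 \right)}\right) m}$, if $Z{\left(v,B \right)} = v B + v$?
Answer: $\frac{1}{7049} \approx 0.00014186$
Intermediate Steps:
$Y{\left(I \right)} = I^{4}$ ($Y{\left(I \right)} = I^{2} I^{2} = I^{4}$)
$Z{\left(v,B \right)} = v + B v$ ($Z{\left(v,B \right)} = B v + v = v + B v$)
$m = -53$ ($m = 1 \left(1 - 8\right) - 46 = 1 \left(-7\right) - 46 = -7 - 46 = -53$)
$\frac{1}{\left(-134 + Y{\left(1 \right)}\right) m} = \frac{1}{\left(-134 + 1^{4}\right) \left(-53\right)} = \frac{1}{\left(-134 + 1\right) \left(-53\right)} = \frac{1}{\left(-133\right) \left(-53\right)} = \frac{1}{7049}$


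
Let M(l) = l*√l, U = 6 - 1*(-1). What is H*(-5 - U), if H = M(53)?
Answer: -636*√53 ≈ -4630.1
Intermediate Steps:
U = 7 (U = 6 + 1 = 7)
M(l) = l^(3/2)
H = 53*√53 (H = 53^(3/2) = 53*√53 ≈ 385.85)
H*(-5 - U) = (53*√53)*(-5 - 1*7) = (53*√53)*(-5 - 7) = (53*√53)*(-12) = -636*√53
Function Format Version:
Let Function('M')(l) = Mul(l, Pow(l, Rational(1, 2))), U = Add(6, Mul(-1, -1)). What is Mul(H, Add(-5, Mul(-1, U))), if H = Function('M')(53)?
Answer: Mul(-636, Pow(53, Rational(1, 2))) ≈ -4630.1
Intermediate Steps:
U = 7 (U = Add(6, 1) = 7)
Function('M')(l) = Pow(l, Rational(3, 2))
H = Mul(53, Pow(53, Rational(1, 2))) (H = Pow(53, Rational(3, 2)) = Mul(53, Pow(53, Rational(1, 2))) ≈ 385.85)
Mul(H, Add(-5, Mul(-1, U))) = Mul(Mul(53, Pow(53, Rational(1, 2))), Add(-5, Mul(-1, 7))) = Mul(Mul(53, Pow(53, Rational(1, 2))), Add(-5, -7)) = Mul(Mul(53, Pow(53, Rational(1, 2))), -12) = Mul(-636, Pow(53, Rational(1, 2)))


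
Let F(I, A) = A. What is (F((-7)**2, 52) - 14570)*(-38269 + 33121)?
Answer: 74738664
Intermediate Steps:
(F((-7)**2, 52) - 14570)*(-38269 + 33121) = (52 - 14570)*(-38269 + 33121) = -14518*(-5148) = 74738664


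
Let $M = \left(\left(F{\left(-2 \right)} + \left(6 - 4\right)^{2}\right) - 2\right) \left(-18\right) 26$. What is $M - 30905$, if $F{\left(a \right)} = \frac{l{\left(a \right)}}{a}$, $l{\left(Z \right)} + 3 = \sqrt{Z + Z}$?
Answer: $-32543 + 468 i \approx -32543.0 + 468.0 i$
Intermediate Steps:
$l{\left(Z \right)} = -3 + \sqrt{2} \sqrt{Z}$ ($l{\left(Z \right)} = -3 + \sqrt{Z + Z} = -3 + \sqrt{2 Z} = -3 + \sqrt{2} \sqrt{Z}$)
$F{\left(a \right)} = \frac{-3 + \sqrt{2} \sqrt{a}}{a}$
$M = -1638 + 468 i$ ($M = \left(\left(\frac{-3 + \sqrt{2} \sqrt{-2}}{-2} + \left(6 - 4\right)^{2}\right) - 2\right) \left(-18\right) 26 = \left(\left(- \frac{-3 + \sqrt{2} i \sqrt{2}}{2} + 2^{2}\right) - 2\right) \left(-18\right) 26 = \left(\left(- \frac{-3 + 2 i}{2} + 4\right) - 2\right) \left(-18\right) 26 = \left(\left(\left(\frac{3}{2} - i\right) + 4\right) - 2\right) \left(-18\right) 26 = \left(\left(\frac{11}{2} - i\right) - 2\right) \left(-18\right) 26 = \left(\frac{7}{2} - i\right) \left(-18\right) 26 = \left(-63 + 18 i\right) 26 = -1638 + 468 i \approx -1638.0 + 468.0 i$)
$M - 30905 = \left(-1638 + 468 i\right) - 30905 = -32543 + 468 i$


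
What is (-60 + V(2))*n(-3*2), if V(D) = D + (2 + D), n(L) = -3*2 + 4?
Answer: 108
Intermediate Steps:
n(L) = -2 (n(L) = -6 + 4 = -2)
V(D) = 2 + 2*D
(-60 + V(2))*n(-3*2) = (-60 + (2 + 2*2))*(-2) = (-60 + (2 + 4))*(-2) = (-60 + 6)*(-2) = -54*(-2) = 108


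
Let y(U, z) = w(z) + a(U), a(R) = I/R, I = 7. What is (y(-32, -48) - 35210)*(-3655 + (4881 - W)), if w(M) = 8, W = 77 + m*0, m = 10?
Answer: -1294315179/32 ≈ -4.0447e+7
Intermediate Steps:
W = 77 (W = 77 + 10*0 = 77 + 0 = 77)
a(R) = 7/R
y(U, z) = 8 + 7/U
(y(-32, -48) - 35210)*(-3655 + (4881 - W)) = ((8 + 7/(-32)) - 35210)*(-3655 + (4881 - 1*77)) = ((8 + 7*(-1/32)) - 35210)*(-3655 + (4881 - 77)) = ((8 - 7/32) - 35210)*(-3655 + 4804) = (249/32 - 35210)*1149 = -1126471/32*1149 = -1294315179/32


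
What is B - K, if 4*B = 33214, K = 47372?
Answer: -78137/2 ≈ -39069.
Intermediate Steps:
B = 16607/2 (B = (¼)*33214 = 16607/2 ≈ 8303.5)
B - K = 16607/2 - 1*47372 = 16607/2 - 47372 = -78137/2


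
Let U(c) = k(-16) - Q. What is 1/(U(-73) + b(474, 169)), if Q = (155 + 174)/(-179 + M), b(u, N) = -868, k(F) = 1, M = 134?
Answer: -45/38686 ≈ -0.0011632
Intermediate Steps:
Q = -329/45 (Q = (155 + 174)/(-179 + 134) = 329/(-45) = 329*(-1/45) = -329/45 ≈ -7.3111)
U(c) = 374/45 (U(c) = 1 - 1*(-329/45) = 1 + 329/45 = 374/45)
1/(U(-73) + b(474, 169)) = 1/(374/45 - 868) = 1/(-38686/45) = -45/38686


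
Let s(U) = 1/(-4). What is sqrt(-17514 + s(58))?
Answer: I*sqrt(70057)/2 ≈ 132.34*I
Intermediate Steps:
s(U) = -1/4
sqrt(-17514 + s(58)) = sqrt(-17514 - 1/4) = sqrt(-70057/4) = I*sqrt(70057)/2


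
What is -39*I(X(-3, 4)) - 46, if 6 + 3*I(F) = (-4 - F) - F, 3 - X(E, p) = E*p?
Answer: 474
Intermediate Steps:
X(E, p) = 3 - E*p
I(F) = -10/3 - 2*F/3 (I(F) = -2 + ((-4 - F) - F)/3 = -2 + (-4 - 2*F)/3 = -2 + (-4/3 - 2*F/3) = -10/3 - 2*F/3)
-39*I(X(-3, 4)) - 46 = -39*(-10/3 - 2*(3 - 1*(-3)*4)/3) - 46 = -39*(-10/3 - 2*(3 + 12)/3) - 46 = -39*(-10/3 - ⅔*15) - 46 = -39*(-10/3 - 10) - 46 = -39*(-40/3) - 46 = 520 - 46 = 474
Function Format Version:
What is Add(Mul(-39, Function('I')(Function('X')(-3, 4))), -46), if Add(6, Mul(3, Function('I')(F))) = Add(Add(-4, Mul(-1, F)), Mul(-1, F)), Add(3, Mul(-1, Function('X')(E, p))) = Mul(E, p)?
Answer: 474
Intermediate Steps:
Function('X')(E, p) = Add(3, Mul(-1, E, p)) (Function('X')(E, p) = Add(3, Mul(-1, Mul(E, p))) = Add(3, Mul(-1, E, p)))
Function('I')(F) = Add(Rational(-10, 3), Mul(Rational(-2, 3), F)) (Function('I')(F) = Add(-2, Mul(Rational(1, 3), Add(Add(-4, Mul(-1, F)), Mul(-1, F)))) = Add(-2, Mul(Rational(1, 3), Add(-4, Mul(-2, F)))) = Add(-2, Add(Rational(-4, 3), Mul(Rational(-2, 3), F))) = Add(Rational(-10, 3), Mul(Rational(-2, 3), F)))
Add(Mul(-39, Function('I')(Function('X')(-3, 4))), -46) = Add(Mul(-39, Add(Rational(-10, 3), Mul(Rational(-2, 3), Add(3, Mul(-1, -3, 4))))), -46) = Add(Mul(-39, Add(Rational(-10, 3), Mul(Rational(-2, 3), Add(3, 12)))), -46) = Add(Mul(-39, Add(Rational(-10, 3), Mul(Rational(-2, 3), 15))), -46) = Add(Mul(-39, Add(Rational(-10, 3), -10)), -46) = Add(Mul(-39, Rational(-40, 3)), -46) = Add(520, -46) = 474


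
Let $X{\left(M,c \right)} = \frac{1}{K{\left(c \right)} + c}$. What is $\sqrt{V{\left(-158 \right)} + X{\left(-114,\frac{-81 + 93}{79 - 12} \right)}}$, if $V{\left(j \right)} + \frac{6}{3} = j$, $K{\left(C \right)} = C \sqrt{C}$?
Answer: $\frac{\sqrt{-372453 - 11520 \sqrt{201}}}{6 \sqrt{67 + 2 \sqrt{201}}} \approx 12.493 i$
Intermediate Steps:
$K{\left(C \right)} = C^{\frac{3}{2}}$
$X{\left(M,c \right)} = \frac{1}{c + c^{\frac{3}{2}}}$ ($X{\left(M,c \right)} = \frac{1}{c^{\frac{3}{2}} + c} = \frac{1}{c + c^{\frac{3}{2}}}$)
$V{\left(j \right)} = -2 + j$
$\sqrt{V{\left(-158 \right)} + X{\left(-114,\frac{-81 + 93}{79 - 12} \right)}} = \sqrt{\left(-2 - 158\right) + \frac{1}{\frac{-81 + 93}{79 - 12} + \left(\frac{-81 + 93}{79 - 12}\right)^{\frac{3}{2}}}} = \sqrt{-160 + \frac{1}{\frac{12}{67} + \left(\frac{12}{67}\right)^{\frac{3}{2}}}} = \sqrt{-160 + \frac{1}{\frac{12}{67} + \frac{24 \sqrt{201}}{4489}}}$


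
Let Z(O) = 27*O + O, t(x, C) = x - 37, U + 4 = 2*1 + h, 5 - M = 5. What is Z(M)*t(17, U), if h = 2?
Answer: 0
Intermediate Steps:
M = 0 (M = 5 - 1*5 = 5 - 5 = 0)
U = 0 (U = -4 + (2*1 + 2) = -4 + (2 + 2) = -4 + 4 = 0)
t(x, C) = -37 + x
Z(O) = 28*O
Z(M)*t(17, U) = (28*0)*(-37 + 17) = 0*(-20) = 0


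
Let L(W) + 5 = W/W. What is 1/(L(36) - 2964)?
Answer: -1/2968 ≈ -0.00033693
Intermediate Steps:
L(W) = -4 (L(W) = -5 + W/W = -5 + 1 = -4)
1/(L(36) - 2964) = 1/(-4 - 2964) = 1/(-2968) = -1/2968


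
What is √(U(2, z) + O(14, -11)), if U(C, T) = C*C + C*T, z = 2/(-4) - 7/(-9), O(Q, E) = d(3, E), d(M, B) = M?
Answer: 2*√17/3 ≈ 2.7487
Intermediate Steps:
O(Q, E) = 3
z = 5/18 (z = 2*(-¼) - 7*(-⅑) = -½ + 7/9 = 5/18 ≈ 0.27778)
U(C, T) = C² + C*T
√(U(2, z) + O(14, -11)) = √(2*(2 + 5/18) + 3) = √(2*(41/18) + 3) = √(41/9 + 3) = √(68/9) = 2*√17/3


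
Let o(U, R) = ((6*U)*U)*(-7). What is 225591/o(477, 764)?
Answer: -75197/3185406 ≈ -0.023607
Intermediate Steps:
o(U, R) = -42*U**2 (o(U, R) = (6*U**2)*(-7) = -42*U**2)
225591/o(477, 764) = 225591/((-42*477**2)) = 225591/((-42*227529)) = 225591/(-9556218) = 225591*(-1/9556218) = -75197/3185406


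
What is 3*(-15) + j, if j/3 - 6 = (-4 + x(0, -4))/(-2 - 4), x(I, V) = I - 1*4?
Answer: -23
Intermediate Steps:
x(I, V) = -4 + I (x(I, V) = I - 4 = -4 + I)
j = 22 (j = 18 + 3*((-4 + (-4 + 0))/(-2 - 4)) = 18 + 3*((-4 - 4)/(-6)) = 18 + 3*(-8*(-⅙)) = 18 + 3*(4/3) = 18 + 4 = 22)
3*(-15) + j = 3*(-15) + 22 = -45 + 22 = -23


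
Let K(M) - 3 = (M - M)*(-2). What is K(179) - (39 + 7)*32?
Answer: -1469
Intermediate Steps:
K(M) = 3 (K(M) = 3 + (M - M)*(-2) = 3 + 0*(-2) = 3 + 0 = 3)
K(179) - (39 + 7)*32 = 3 - (39 + 7)*32 = 3 - 46*32 = 3 - 1*1472 = 3 - 1472 = -1469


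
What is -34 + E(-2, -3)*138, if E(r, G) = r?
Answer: -310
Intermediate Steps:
-34 + E(-2, -3)*138 = -34 - 2*138 = -34 - 276 = -310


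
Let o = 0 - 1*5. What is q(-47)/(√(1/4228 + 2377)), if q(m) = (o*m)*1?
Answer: 470*√10622804549/10049957 ≈ 4.8201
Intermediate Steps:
o = -5 (o = 0 - 5 = -5)
q(m) = -5*m (q(m) = -5*m*1 = -5*m)
q(-47)/(√(1/4228 + 2377)) = (-5*(-47))/(√(1/4228 + 2377)) = 235/(√(1/4228 + 2377)) = 235/(√(10049957/4228)) = 235/((√10622804549/2114)) = 235*(2*√10622804549/10049957) = 470*√10622804549/10049957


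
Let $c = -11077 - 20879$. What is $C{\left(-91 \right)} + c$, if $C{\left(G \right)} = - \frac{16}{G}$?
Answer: $- \frac{2907980}{91} \approx -31956.0$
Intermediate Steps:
$c = -31956$ ($c = -11077 - 20879 = -31956$)
$C{\left(-91 \right)} + c = - \frac{16}{-91} - 31956 = \left(-16\right) \left(- \frac{1}{91}\right) - 31956 = \frac{16}{91} - 31956 = - \frac{2907980}{91}$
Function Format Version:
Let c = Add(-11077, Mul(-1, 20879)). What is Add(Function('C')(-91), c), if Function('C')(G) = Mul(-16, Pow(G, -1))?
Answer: Rational(-2907980, 91) ≈ -31956.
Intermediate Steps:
c = -31956 (c = Add(-11077, -20879) = -31956)
Add(Function('C')(-91), c) = Add(Mul(-16, Pow(-91, -1)), -31956) = Add(Mul(-16, Rational(-1, 91)), -31956) = Add(Rational(16, 91), -31956) = Rational(-2907980, 91)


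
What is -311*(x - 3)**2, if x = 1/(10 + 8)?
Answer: -873599/324 ≈ -2696.3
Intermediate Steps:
x = 1/18 ≈ 0.055556
-311*(x - 3)**2 = -311*(1/18 - 3)**2 = -311*(-53/18)**2 = -311*2809/324 = -873599/324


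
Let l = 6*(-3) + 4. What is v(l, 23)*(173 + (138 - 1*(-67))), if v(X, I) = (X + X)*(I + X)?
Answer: -95256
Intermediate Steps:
l = -14 (l = -18 + 4 = -14)
v(X, I) = 2*X*(I + X) (v(X, I) = (2*X)*(I + X) = 2*X*(I + X))
v(l, 23)*(173 + (138 - 1*(-67))) = (2*(-14)*(23 - 14))*(173 + (138 - 1*(-67))) = (2*(-14)*9)*(173 + (138 + 67)) = -252*(173 + 205) = -252*378 = -95256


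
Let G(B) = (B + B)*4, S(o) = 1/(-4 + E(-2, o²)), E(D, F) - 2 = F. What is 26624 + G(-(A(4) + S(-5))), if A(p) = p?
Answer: 611608/23 ≈ 26592.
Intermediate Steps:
E(D, F) = 2 + F
S(o) = 1/(-2 + o²) (S(o) = 1/(-4 + (2 + o²)) = 1/(-2 + o²))
G(B) = 8*B (G(B) = (2*B)*4 = 8*B)
26624 + G(-(A(4) + S(-5))) = 26624 + 8*(-(4 + 1/(-2 + (-5)²))) = 26624 + 8*(-(4 + 1/(-2 + 25))) = 26624 + 8*(-(4 + 1/23)) = 26624 + 8*(-1*93/23) = 26624 + 8*(-93/23) = 26624 - 744/23 = 611608/23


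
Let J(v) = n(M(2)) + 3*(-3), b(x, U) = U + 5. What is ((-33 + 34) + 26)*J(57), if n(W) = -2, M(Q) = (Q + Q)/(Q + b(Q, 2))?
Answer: -297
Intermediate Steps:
b(x, U) = 5 + U
M(Q) = 2*Q/(7 + Q) (M(Q) = (Q + Q)/(Q + (5 + 2)) = (2*Q)/(Q + 7) = (2*Q)/(7 + Q) = 2*Q/(7 + Q))
J(v) = -11 (J(v) = -2 + 3*(-3) = -2 - 9 = -11)
((-33 + 34) + 26)*J(57) = ((-33 + 34) + 26)*(-11) = (1 + 26)*(-11) = 27*(-11) = -297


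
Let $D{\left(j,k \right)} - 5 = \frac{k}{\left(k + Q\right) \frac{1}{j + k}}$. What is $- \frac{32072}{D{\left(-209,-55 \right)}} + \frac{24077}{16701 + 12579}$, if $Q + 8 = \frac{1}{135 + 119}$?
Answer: $\frac{3022580249987}{21128887200} \approx 143.05$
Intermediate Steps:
$Q = - \frac{2031}{254}$ ($Q = -8 + \frac{1}{135 + 119} = -8 + \frac{1}{254} = - \frac{2031}{254} \approx -7.9961$)
$D{\left(j,k \right)} = 5 + \frac{k \left(j + k\right)}{- \frac{2031}{254} + k}$ ($D{\left(j,k \right)} = 5 + \frac{k}{\left(k - \frac{2031}{254}\right) \frac{1}{j + k}} = 5 + \frac{k}{\left(- \frac{2031}{254} + k\right) \frac{1}{j + k}} = 5 + \frac{k}{\frac{1}{j + k} \left(- \frac{2031}{254} + k\right)} = 5 + k \frac{j + k}{- \frac{2031}{254} + k} = 5 + \frac{k \left(j + k\right)}{- \frac{2031}{254} + k}$)
$- \frac{32072}{D{\left(-209,-55 \right)}} + \frac{24077}{16701 + 12579} = - \frac{32072}{\frac{1}{-2031 + 254 \left(-55\right)} \left(-10155 + 254 \left(-55\right)^{2} + 1270 \left(-55\right) + 254 \left(-209\right) \left(-55\right)\right)} + \frac{24077}{16701 + 12579} = - \frac{32072}{\frac{1}{-2031 - 13970} \left(-10155 + 254 \cdot 3025 - 69850 + 2919730\right)} + \frac{24077}{29280} = - \frac{32072}{\frac{1}{-16001} \left(-10155 + 768350 - 69850 + 2919730\right)} + 24077 \cdot \frac{1}{29280} = - \frac{32072}{\left(- \frac{1}{16001}\right) 3608075} + \frac{24077}{29280} = - \frac{32072}{- \frac{3608075}{16001}} + \frac{24077}{29280} = \left(-32072\right) \left(- \frac{16001}{3608075}\right) + \frac{24077}{29280} = \frac{513184072}{3608075} + \frac{24077}{29280} = \frac{3022580249987}{21128887200}$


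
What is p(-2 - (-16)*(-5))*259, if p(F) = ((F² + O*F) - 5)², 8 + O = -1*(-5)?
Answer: 12564407275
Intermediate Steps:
O = -3 (O = -8 - 1*(-5) = -8 + 5 = -3)
p(F) = (-5 + F² - 3*F)² (p(F) = ((F² - 3*F) - 5)² = (-5 + F² - 3*F)²)
p(-2 - (-16)*(-5))*259 = (-5 + (-2 - (-16)*(-5))² - 3*(-2 - (-16)*(-5)))²*259 = (-5 + (-2 - 4*20)² - 3*(-2 - 4*20))²*259 = (-5 + (-2 - 80)² - 3*(-2 - 80))²*259 = (-5 + (-82)² - 3*(-82))²*259 = (-5 + 6724 + 246)²*259 = 6965²*259 = 48511225*259 = 12564407275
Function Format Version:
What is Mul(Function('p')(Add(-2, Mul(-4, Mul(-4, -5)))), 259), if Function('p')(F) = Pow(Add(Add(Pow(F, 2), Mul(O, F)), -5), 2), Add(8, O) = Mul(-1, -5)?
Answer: 12564407275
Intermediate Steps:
O = -3 (O = Add(-8, Mul(-1, -5)) = Add(-8, 5) = -3)
Function('p')(F) = Pow(Add(-5, Pow(F, 2), Mul(-3, F)), 2) (Function('p')(F) = Pow(Add(Add(Pow(F, 2), Mul(-3, F)), -5), 2) = Pow(Add(-5, Pow(F, 2), Mul(-3, F)), 2))
Mul(Function('p')(Add(-2, Mul(-4, Mul(-4, -5)))), 259) = Mul(Pow(Add(-5, Pow(Add(-2, Mul(-4, Mul(-4, -5))), 2), Mul(-3, Add(-2, Mul(-4, Mul(-4, -5))))), 2), 259) = Mul(Pow(Add(-5, Pow(Add(-2, Mul(-4, 20)), 2), Mul(-3, Add(-2, Mul(-4, 20)))), 2), 259) = Mul(Pow(Add(-5, Pow(Add(-2, -80), 2), Mul(-3, Add(-2, -80))), 2), 259) = Mul(Pow(Add(-5, Pow(-82, 2), Mul(-3, -82)), 2), 259) = Mul(Pow(Add(-5, 6724, 246), 2), 259) = Mul(Pow(6965, 2), 259) = Mul(48511225, 259) = 12564407275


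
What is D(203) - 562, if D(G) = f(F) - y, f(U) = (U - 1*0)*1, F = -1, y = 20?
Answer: -583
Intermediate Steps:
f(U) = U (f(U) = (U + 0)*1 = U*1 = U)
D(G) = -21 (D(G) = -1 - 1*20 = -1 - 20 = -21)
D(203) - 562 = -21 - 562 = -583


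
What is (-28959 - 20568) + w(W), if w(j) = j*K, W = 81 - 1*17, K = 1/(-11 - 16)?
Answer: -1337293/27 ≈ -49529.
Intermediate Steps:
K = -1/27 (K = 1/(-27) = -1/27 ≈ -0.037037)
W = 64 (W = 81 - 17 = 64)
w(j) = -j/27 (w(j) = j*(-1/27) = -j/27)
(-28959 - 20568) + w(W) = (-28959 - 20568) - 1/27*64 = -49527 - 64/27 = -1337293/27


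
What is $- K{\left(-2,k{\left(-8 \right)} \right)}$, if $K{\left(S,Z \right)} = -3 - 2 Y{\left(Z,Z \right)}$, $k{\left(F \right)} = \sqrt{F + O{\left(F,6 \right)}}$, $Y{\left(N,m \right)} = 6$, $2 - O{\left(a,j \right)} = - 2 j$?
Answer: $15$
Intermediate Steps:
$O{\left(a,j \right)} = 2 + 2 j$ ($O{\left(a,j \right)} = 2 - - 2 j = 2 + 2 j$)
$k{\left(F \right)} = \sqrt{14 + F}$ ($k{\left(F \right)} = \sqrt{F + \left(2 + 2 \cdot 6\right)} = \sqrt{F + \left(2 + 12\right)} = \sqrt{F + 14} = \sqrt{14 + F}$)
$K{\left(S,Z \right)} = -15$ ($K{\left(S,Z \right)} = -3 - 12 = -15$)
$- K{\left(-2,k{\left(-8 \right)} \right)} = \left(-1\right) \left(-15\right) = 15$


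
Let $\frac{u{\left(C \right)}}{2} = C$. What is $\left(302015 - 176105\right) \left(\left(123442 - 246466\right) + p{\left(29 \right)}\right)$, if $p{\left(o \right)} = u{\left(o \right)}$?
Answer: $-15482649060$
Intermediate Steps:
$u{\left(C \right)} = 2 C$
$p{\left(o \right)} = 2 o$
$\left(302015 - 176105\right) \left(\left(123442 - 246466\right) + p{\left(29 \right)}\right) = \left(302015 - 176105\right) \left(\left(123442 - 246466\right) + 2 \cdot 29\right) = 125910 \left(-123024 + 58\right) = 125910 \left(-122966\right) = -15482649060$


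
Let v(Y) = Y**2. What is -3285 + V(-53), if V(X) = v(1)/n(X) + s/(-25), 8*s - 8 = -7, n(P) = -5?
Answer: -657041/200 ≈ -3285.2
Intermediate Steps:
s = 1/8 (s = 1 + (1/8)*(-7) = 1 - 7/8 = 1/8 ≈ 0.12500)
V(X) = -41/200 (V(X) = 1**2/(-5) + (1/8)/(-25) = 1*(-1/5) + (1/8)*(-1/25) = -1/5 - 1/200 = -41/200)
-3285 + V(-53) = -3285 - 41/200 = -657041/200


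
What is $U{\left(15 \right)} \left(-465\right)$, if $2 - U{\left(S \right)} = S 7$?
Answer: $47895$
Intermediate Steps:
$U{\left(S \right)} = 2 - 7 S$ ($U{\left(S \right)} = 2 - S 7 = 2 - 7 S$)
$U{\left(15 \right)} \left(-465\right) = \left(2 - 105\right) \left(-465\right) = \left(-103\right) \left(-465\right) = 47895$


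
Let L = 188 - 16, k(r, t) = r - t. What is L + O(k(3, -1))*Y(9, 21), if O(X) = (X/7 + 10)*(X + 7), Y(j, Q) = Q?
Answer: 2614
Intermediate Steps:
L = 172
O(X) = (7 + X)*(10 + X/7) (O(X) = (X*(⅐) + 10)*(7 + X) = (X/7 + 10)*(7 + X) = (10 + X/7)*(7 + X) = (7 + X)*(10 + X/7))
L + O(k(3, -1))*Y(9, 21) = 172 + (70 + 11*(3 - 1*(-1)) + (3 - 1*(-1))²/7)*21 = 172 + (70 + 11*(3 + 1) + (3 + 1)²/7)*21 = 172 + (70 + 11*4 + (⅐)*4²)*21 = 172 + (70 + 44 + (⅐)*16)*21 = 172 + (70 + 44 + 16/7)*21 = 172 + (814/7)*21 = 172 + 2442 = 2614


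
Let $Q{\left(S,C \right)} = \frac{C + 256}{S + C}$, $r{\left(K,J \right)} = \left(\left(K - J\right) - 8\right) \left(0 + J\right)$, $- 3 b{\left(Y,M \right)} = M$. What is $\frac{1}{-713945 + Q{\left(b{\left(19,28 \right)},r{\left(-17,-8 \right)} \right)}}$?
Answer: $- \frac{95}{67824481} \approx -1.4007 \cdot 10^{-6}$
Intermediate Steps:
$b{\left(Y,M \right)} = - \frac{M}{3}$
$r{\left(K,J \right)} = J \left(-8 + K - J\right)$ ($r{\left(K,J \right)} = \left(-8 + K - J\right) J = J \left(-8 + K - J\right)$)
$Q{\left(S,C \right)} = \frac{256 + C}{C + S}$
$\frac{1}{-713945 + Q{\left(b{\left(19,28 \right)},r{\left(-17,-8 \right)} \right)}} = \frac{1}{-713945 + \frac{256 - 8 \left(-8 - 17 - -8\right)}{- 8 \left(-8 - 17 - -8\right) - \frac{28}{3}}} = \frac{1}{-713945 + \frac{256 - 8 \left(-8 - 17 + 8\right)}{- 8 \left(-8 - 17 + 8\right) - \frac{28}{3}}} = \frac{1}{-713945 + \frac{256 - -136}{\left(-8\right) \left(-17\right) - \frac{28}{3}}} = \frac{1}{-713945 + \frac{256 + 136}{136 - \frac{28}{3}}} = \frac{1}{-713945 + \frac{1}{\frac{380}{3}} \cdot 392} = \frac{1}{-713945 + \frac{3}{380} \cdot 392} = \frac{1}{-713945 + \frac{294}{95}} = \frac{1}{- \frac{67824481}{95}} = - \frac{95}{67824481}$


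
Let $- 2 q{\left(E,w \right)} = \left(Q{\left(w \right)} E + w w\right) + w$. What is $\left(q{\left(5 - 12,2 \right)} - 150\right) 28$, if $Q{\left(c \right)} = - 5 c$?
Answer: $-5264$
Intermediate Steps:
$q{\left(E,w \right)} = - \frac{w}{2} - \frac{w^{2}}{2} + \frac{5 E w}{2}$ ($q{\left(E,w \right)} = - \frac{\left(- 5 w E + w w\right) + w}{2} = - \frac{\left(- 5 E w + w^{2}\right) + w}{2} = - \frac{\left(w^{2} - 5 E w\right) + w}{2} = - \frac{w + w^{2} - 5 E w}{2} = - \frac{w}{2} - \frac{w^{2}}{2} + \frac{5 E w}{2}$)
$\left(q{\left(5 - 12,2 \right)} - 150\right) 28 = \left(\frac{1}{2} \cdot 2 \left(-1 - 2 + 5 \left(5 - 12\right)\right) - 150\right) 28 = \left(\frac{1}{2} \cdot 2 \left(-1 - 2 + 5 \left(-7\right)\right) - 150\right) 28 = \left(\frac{1}{2} \cdot 2 \left(-1 - 2 - 35\right) - 150\right) 28 = \left(\frac{1}{2} \cdot 2 \left(-38\right) - 150\right) 28 = \left(-38 - 150\right) 28 = \left(-188\right) 28 = -5264$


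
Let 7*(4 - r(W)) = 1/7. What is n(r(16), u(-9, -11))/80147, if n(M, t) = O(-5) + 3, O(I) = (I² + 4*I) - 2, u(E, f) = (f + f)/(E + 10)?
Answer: 6/80147 ≈ 7.4862e-5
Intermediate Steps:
u(E, f) = 2*f/(10 + E) (u(E, f) = (2*f)/(10 + E) = 2*f/(10 + E))
O(I) = -2 + I² + 4*I
r(W) = 195/49 (r(W) = 4 - ⅐/7 = 4 - ⅐*⅐ = 4 - 1/49 = 195/49)
n(M, t) = 6 (n(M, t) = (-2 + (-5)² + 4*(-5)) + 3 = (-2 + 25 - 20) + 3 = 3 + 3 = 6)
n(r(16), u(-9, -11))/80147 = 6/80147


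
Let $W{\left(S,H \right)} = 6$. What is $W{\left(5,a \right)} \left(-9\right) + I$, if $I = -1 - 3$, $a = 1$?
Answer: $-58$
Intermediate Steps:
$I = -4$
$W{\left(5,a \right)} \left(-9\right) + I = 6 \left(-9\right) - 4 = -54 - 4 = -58$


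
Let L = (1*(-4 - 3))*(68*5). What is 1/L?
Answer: -1/2380 ≈ -0.00042017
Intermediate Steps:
L = -2380 (L = (1*(-7))*340 = -7*340 = -2380)
1/L = 1/(-2380) = -1/2380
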